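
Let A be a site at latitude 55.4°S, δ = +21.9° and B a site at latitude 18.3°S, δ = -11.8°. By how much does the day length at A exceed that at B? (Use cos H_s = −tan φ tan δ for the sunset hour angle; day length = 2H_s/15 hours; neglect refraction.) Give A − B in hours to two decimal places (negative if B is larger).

-5.28 h

A: H_s = arccos(−tan -55.4° · tan 21.9°) = 54.36°, so 2H_s/15 = 7.2480 h.
B: H_s = arccos(−tan -18.3° · tan -11.8°) = 93.96°, so 2H_s/15 = 12.5280 h.
A − B = 7.2480 − 12.5280 = -5.2800 h.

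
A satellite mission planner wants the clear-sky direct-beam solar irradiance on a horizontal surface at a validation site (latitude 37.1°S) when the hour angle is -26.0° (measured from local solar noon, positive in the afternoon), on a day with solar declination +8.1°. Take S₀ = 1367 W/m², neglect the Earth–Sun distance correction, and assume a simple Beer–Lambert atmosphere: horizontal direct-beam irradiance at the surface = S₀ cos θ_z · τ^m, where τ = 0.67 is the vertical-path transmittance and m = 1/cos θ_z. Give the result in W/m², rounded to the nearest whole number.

cos θ_z = sin(-37.1°) sin(8.1°) + cos(-37.1°) cos(8.1°) cos(-26.00°) = -0.0850 + 0.7097 = 0.6247.
Air mass m = 1/cos θ_z = 1/0.6247 = 1.601; τ^m = 0.67^1.601 = 0.5267.
Surface direct beam = 1367 × 0.6247 × 0.5267 = 449.78 W/m².

450 W/m²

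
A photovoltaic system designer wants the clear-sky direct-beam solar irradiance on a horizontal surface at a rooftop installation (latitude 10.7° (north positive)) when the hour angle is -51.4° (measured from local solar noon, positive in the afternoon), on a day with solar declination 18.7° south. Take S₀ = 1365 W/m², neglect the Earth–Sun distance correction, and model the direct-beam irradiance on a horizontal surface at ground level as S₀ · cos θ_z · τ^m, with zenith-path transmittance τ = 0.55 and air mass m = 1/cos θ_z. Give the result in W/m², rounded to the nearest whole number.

With φ = 10.7°, δ = -18.7°, H = -51.40°: sin φ sin δ = -0.0595, cos φ cos δ cos H = 0.5807, so cos θ_z = 0.5212.
Air mass m = 1/cos θ_z = 1/0.5212 = 1.919; τ^m = 0.55^1.919 = 0.3175.
Surface direct beam = 1365 × 0.5212 × 0.3175 = 225.88 W/m².

226 W/m²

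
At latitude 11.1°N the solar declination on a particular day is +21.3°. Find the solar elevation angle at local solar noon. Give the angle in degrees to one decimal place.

79.8°

At local solar noon the hour angle is zero, so the elevation is 90° − |φ − δ| = 90° − |11.1° − (21.3°)| = 90° − 10.2° = 79.8°.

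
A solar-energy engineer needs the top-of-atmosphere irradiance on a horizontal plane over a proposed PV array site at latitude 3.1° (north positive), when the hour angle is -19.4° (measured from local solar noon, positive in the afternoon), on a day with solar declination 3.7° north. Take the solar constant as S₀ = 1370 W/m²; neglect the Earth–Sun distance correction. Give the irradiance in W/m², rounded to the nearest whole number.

1292 W/m²

cos θ_z = sin φ sin δ + cos φ cos δ cos H = (0.0541)(0.0645) + (0.9985)(0.9979)(0.9432) = 0.9433.
Top-of-atmosphere irradiance = S₀ cos θ_z = 1370 × 0.9433 = 1292.32 W/m².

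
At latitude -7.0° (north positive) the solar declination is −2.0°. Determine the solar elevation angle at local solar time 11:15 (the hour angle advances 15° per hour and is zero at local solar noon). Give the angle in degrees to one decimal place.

77.7°

Hour angle H = 15° × (11.25 − 12) = -11.25°.
cos θ_z = sin φ sin δ + cos φ cos δ cos H = (-0.1219)(-0.0349) + (0.9925)(0.9994)(0.9808) = 0.9771.
θ_z = arccos(0.9771) = 12.29°, so the elevation is 90° − 12.29° = 77.71°.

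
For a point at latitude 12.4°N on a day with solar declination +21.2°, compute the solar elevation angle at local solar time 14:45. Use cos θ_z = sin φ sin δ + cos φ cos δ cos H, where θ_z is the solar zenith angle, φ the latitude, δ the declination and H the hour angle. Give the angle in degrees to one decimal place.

Hour angle H = 15° × (14.75 − 12) = 41.25°.
cos θ_z = sin φ sin δ + cos φ cos δ cos H = (0.2147)(0.3616) + (0.9767)(0.9323)(0.7518) = 0.7622.
θ_z = arccos(0.7622) = 40.34°, so the elevation is 90° − 40.34° = 49.66°.

49.7°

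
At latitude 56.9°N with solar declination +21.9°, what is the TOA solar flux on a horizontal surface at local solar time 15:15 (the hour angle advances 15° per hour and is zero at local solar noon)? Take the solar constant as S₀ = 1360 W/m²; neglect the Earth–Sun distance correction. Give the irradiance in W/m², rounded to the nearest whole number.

Hour angle H = 15° × (15.25 − 12) = 48.75°.
cos θ_z = sin φ sin δ + cos φ cos δ cos H = (0.8377)(0.3730) + (0.5461)(0.9278)(0.6593) = 0.6465.
Top-of-atmosphere irradiance = S₀ cos θ_z = 1360 × 0.6465 = 879.24 W/m².

879 W/m²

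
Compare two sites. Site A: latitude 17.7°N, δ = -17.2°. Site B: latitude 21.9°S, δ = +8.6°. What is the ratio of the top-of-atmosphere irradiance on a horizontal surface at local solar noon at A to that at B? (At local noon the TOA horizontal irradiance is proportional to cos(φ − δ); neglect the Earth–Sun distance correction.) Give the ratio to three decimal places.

A: cos θ_z = cos(17.7° − (-17.2°)) = 0.8202.
B: cos θ_z = cos(-21.9° − (8.6°)) = 0.8616.
Ratio A/B = 0.8202 / 0.8616 = 0.9519.

0.952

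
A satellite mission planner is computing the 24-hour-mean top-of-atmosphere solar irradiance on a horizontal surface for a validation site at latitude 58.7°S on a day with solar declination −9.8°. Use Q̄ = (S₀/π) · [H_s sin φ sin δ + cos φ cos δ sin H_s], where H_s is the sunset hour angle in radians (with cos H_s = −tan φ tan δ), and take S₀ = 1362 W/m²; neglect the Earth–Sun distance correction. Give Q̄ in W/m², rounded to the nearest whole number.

−tan φ tan δ = −(-1.6447)(-0.1727) = -0.2840; H_s = arccos(-0.2840) = 106.50°. In radians, H_s = 1.8588.
H_s sin φ sin δ = 1.8588 × -0.8545 × -0.1702 = 0.2703.
cos φ cos δ sin H_s = 0.5195 × 0.9854 × 0.9588 = 0.4908.
Q̄ = (1362/π) × (0.2703 + 0.4908) = 433.54 × 0.7611 = 329.97 W/m².

330 W/m²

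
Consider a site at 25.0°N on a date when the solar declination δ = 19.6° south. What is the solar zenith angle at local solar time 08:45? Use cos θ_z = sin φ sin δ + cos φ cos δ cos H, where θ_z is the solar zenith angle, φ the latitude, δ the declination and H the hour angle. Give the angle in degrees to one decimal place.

Hour angle H = 15° × (8.75 − 12) = -48.75°.
cos θ_z = sin φ sin δ + cos φ cos δ cos H = (0.4226)(-0.3355) + (0.9063)(0.9421)(0.6593) = 0.4211.
θ_z = arccos(0.4211) = 65.10°.

65.1°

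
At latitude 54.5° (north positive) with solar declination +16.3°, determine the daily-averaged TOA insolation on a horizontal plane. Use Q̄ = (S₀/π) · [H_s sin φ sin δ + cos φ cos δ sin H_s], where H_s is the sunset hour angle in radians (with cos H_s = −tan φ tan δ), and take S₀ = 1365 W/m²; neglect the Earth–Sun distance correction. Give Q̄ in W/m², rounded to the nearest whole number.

419 W/m²

−tan φ tan δ = −(1.4019)(0.2924) = -0.4099; H_s = arccos(-0.4099) = 114.20°. In radians, H_s = 1.9932.
H_s sin φ sin δ = 1.9932 × 0.8141 × 0.2807 = 0.4555.
cos φ cos δ sin H_s = 0.5807 × 0.9598 × 0.9121 = 0.5084.
Q̄ = (1365/π) × (0.4555 + 0.5084) = 434.49 × 0.9639 = 418.80 W/m².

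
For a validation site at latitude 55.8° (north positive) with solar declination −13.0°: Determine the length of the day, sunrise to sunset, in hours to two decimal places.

−tan φ tan δ = −(1.4715)(-0.2309) = 0.3398; H_s = arccos(0.3398) = 70.14°.
Day length = 2 H_s / 15° h⁻¹ = 140.28° / 15 = 9.352 h.

9.35 hours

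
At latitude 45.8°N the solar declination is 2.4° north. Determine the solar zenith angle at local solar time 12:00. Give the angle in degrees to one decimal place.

43.4°

Hour angle H = 15° × (12 − 12) = 0.00°.
cos θ_z = sin(45.8°) sin(2.4°) + cos(45.8°) cos(2.4°) cos(0.00°) = 0.0300 + 0.6966 = 0.7266.
θ_z = arccos(0.7266) = 43.40°.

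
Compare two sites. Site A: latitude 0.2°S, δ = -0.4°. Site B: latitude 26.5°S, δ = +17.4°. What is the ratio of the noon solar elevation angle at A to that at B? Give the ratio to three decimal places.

1.948

A: 90° − |-0.2 − (-0.4)| = 89.80°.
B: 90° − |-26.5 − (17.4)| = 46.10°.
Ratio A/B = 89.8000 / 46.1000 = 1.9479.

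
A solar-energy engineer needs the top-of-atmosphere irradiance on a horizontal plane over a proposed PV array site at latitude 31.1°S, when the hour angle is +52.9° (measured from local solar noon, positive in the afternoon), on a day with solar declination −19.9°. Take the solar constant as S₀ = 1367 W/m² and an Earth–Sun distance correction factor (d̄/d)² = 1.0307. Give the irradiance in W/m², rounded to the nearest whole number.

932 W/m²

cos θ_z = sin φ sin δ + cos φ cos δ cos H = (-0.5165)(-0.3404) + (0.8563)(0.9403)(0.6032) = 0.6615.
Top-of-atmosphere irradiance = S₀ (d̄/d)² cos θ_z = 1367 × 1.0307 × 0.6615 = 932.03 W/m².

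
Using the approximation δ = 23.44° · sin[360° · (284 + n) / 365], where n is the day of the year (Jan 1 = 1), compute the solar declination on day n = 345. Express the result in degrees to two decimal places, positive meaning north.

-23.11°

360 × (284 + 345) / 365 = 620.384°; sin(620.384°) = -0.9859.
δ = 23.44 × -0.9859 = -23.109° ≈ -23.11°.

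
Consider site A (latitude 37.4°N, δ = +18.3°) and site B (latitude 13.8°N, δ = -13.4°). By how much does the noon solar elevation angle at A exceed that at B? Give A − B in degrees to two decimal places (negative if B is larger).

+8.10°

A: 90° − |37.4 − (18.3)| = 70.90°.
B: 90° − |13.8 − (-13.4)| = 62.80°.
A − B = 70.90 − 62.80 = 8.10°.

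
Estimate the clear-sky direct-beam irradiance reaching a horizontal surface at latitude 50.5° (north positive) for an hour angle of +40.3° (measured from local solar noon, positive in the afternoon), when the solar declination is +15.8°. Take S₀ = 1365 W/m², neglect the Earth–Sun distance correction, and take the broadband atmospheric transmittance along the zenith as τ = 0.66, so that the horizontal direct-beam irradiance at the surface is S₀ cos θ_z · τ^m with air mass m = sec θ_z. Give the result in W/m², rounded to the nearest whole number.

With φ = 50.5°, δ = 15.8°, H = 40.30°: sin φ sin δ = 0.2101, cos φ cos δ cos H = 0.4668, so cos θ_z = 0.6769.
Air mass m = 1/cos θ_z = 1/0.6769 = 1.477; τ^m = 0.66^1.477 = 0.5413.
Surface direct beam = 1365 × 0.6769 × 0.5413 = 500.14 W/m².

500 W/m²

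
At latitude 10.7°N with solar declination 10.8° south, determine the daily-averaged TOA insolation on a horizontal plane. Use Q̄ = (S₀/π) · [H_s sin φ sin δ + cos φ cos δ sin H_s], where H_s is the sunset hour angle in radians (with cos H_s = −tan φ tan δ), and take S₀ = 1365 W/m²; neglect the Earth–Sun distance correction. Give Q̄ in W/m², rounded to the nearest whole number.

396 W/m²

The sunset hour angle satisfies cos H_s = −tan φ tan δ = 0.0360, giving H_s = 87.94°. In radians, H_s = 1.5348.
H_s sin φ sin δ = 1.5348 × 0.1857 × -0.1874 = -0.0534.
cos φ cos δ sin H_s = 0.9826 × 0.9823 × 0.9994 = 0.9646.
Q̄ = (1365/π) × (-0.0534 + 0.9646) = 434.49 × 0.9112 = 395.91 W/m².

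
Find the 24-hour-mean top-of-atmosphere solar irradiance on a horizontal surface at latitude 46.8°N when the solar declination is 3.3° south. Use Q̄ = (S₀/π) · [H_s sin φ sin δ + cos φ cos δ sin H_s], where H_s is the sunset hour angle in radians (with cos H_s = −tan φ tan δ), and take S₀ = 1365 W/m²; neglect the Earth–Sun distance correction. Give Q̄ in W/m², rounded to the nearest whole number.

269 W/m²

The sunset hour angle satisfies cos H_s = −tan φ tan δ = 0.0614, giving H_s = 86.48°. In radians, H_s = 1.5094.
H_s sin φ sin δ = 1.5094 × 0.7290 × -0.0576 = -0.0634.
cos φ cos δ sin H_s = 0.6845 × 0.9983 × 0.9981 = 0.6820.
Q̄ = (1365/π) × (-0.0634 + 0.6820) = 434.49 × 0.6186 = 268.78 W/m².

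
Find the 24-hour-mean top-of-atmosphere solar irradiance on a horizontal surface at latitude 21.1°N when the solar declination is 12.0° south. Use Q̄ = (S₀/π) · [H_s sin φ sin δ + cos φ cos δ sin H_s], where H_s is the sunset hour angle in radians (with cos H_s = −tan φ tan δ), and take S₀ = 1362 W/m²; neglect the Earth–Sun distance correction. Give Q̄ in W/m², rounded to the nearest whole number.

346 W/m²

−tan φ tan δ = −(0.3859)(-0.2126) = 0.0820; H_s = arccos(0.0820) = 85.30°. In radians, H_s = 1.4888.
H_s sin φ sin δ = 1.4888 × 0.3600 × -0.2079 = -0.1114.
cos φ cos δ sin H_s = 0.9330 × 0.9781 × 0.9966 = 0.9095.
Q̄ = (1362/π) × (-0.1114 + 0.9095) = 433.54 × 0.7981 = 346.01 W/m².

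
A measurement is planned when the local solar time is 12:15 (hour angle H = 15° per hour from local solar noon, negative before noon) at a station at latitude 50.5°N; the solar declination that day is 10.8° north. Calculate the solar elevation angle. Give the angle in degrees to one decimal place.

50.2°

Hour angle H = 15° × (12.25 − 12) = 3.75°.
cos θ_z = sin φ sin δ + cos φ cos δ cos H = (0.7716)(0.1874) + (0.6361)(0.9823)(0.9979) = 0.7681.
θ_z = arccos(0.7681) = 39.82°, so the elevation is 90° − 39.82° = 50.18°.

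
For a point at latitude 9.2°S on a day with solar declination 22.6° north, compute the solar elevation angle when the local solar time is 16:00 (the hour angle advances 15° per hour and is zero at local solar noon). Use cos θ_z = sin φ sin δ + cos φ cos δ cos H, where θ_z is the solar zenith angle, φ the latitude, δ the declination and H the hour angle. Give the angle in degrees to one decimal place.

Hour angle H = 15° × (16 − 12) = 60.00°.
With φ = -9.2°, δ = 22.6°, H = 60.00°: sin φ sin δ = -0.0614, cos φ cos δ cos H = 0.4557, so cos θ_z = 0.3943.
θ_z = arccos(0.3943) = 66.78°, so the elevation is 90° − 66.78° = 23.22°.

23.2°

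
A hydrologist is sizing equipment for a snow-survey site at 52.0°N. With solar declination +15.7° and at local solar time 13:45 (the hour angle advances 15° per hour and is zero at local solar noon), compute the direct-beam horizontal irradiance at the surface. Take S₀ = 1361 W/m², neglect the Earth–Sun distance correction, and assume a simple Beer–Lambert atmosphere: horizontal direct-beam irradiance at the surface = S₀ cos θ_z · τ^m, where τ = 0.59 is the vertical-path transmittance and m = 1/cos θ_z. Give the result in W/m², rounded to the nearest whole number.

Hour angle H = 15° × (13.75 − 12) = 26.25°.
cos θ_z = sin(52.0°) sin(15.7°) + cos(52.0°) cos(15.7°) cos(26.25°) = 0.2132 + 0.5316 = 0.7448.
Air mass m = 1/cos θ_z = 1/0.7448 = 1.343; τ^m = 0.59^1.343 = 0.4923.
Surface direct beam = 1361 × 0.7448 × 0.4923 = 499.03 W/m².

499 W/m²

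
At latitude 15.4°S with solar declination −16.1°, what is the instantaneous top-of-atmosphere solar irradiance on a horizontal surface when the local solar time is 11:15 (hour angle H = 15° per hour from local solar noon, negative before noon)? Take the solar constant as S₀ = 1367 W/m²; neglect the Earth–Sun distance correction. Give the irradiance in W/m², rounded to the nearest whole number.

1343 W/m²

Hour angle H = 15° × (11.25 − 12) = -11.25°.
cos θ_z = sin φ sin δ + cos φ cos δ cos H = (-0.2656)(-0.2773) + (0.9641)(0.9608)(0.9808) = 0.9822.
Top-of-atmosphere irradiance = S₀ cos θ_z = 1367 × 0.9822 = 1342.67 W/m².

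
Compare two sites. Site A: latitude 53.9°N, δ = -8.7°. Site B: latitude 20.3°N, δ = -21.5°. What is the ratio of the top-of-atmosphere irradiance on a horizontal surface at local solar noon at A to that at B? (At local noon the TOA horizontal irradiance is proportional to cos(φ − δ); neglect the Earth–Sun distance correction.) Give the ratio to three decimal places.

0.617

A: cos θ_z = cos(53.9° − (-8.7°)) = 0.4602.
B: cos θ_z = cos(20.3° − (-21.5°)) = 0.7455.
Ratio A/B = 0.4602 / 0.7455 = 0.6173.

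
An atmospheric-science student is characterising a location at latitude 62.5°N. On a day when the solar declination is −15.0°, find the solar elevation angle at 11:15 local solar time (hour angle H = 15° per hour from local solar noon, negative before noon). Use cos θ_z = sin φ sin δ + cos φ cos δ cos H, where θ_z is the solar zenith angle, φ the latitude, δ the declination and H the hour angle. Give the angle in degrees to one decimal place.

12.0°

Hour angle H = 15° × (11.25 − 12) = -11.25°.
With φ = 62.5°, δ = -15.0°, H = -11.25°: sin φ sin δ = -0.2296, cos φ cos δ cos H = 0.4374, so cos θ_z = 0.2078.
θ_z = arccos(0.2078) = 78.01°, so the elevation is 90° − 78.01° = 11.99°.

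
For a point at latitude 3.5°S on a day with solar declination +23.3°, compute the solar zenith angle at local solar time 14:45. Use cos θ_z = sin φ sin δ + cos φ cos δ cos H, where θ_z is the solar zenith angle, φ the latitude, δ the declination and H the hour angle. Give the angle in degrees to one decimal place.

48.3°

Hour angle H = 15° × (14.75 − 12) = 41.25°.
cos θ_z = sin φ sin δ + cos φ cos δ cos H = (-0.0610)(0.3955) + (0.9981)(0.9184)(0.7518) = 0.6650.
θ_z = arccos(0.6650) = 48.32°.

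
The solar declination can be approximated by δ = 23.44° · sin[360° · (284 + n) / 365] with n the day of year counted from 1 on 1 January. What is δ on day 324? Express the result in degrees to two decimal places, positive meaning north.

-20.23°

360 × (284 + 324) / 365 = 599.671°; sin(599.671°) = -0.8631.
δ = 23.44 × -0.8631 = -20.231° ≈ -20.23°.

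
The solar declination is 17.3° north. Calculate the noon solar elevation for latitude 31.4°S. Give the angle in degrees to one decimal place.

41.3°

At local solar noon the hour angle is zero, so the elevation is 90° − |φ − δ| = 90° − |-31.4° − (17.3°)| = 90° − 48.7° = 41.3°.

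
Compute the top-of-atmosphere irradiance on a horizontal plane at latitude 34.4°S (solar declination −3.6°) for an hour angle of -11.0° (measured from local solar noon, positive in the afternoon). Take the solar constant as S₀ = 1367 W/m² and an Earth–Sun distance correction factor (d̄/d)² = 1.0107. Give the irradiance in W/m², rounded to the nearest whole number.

1166 W/m²

cos θ_z = sin φ sin δ + cos φ cos δ cos H = (-0.5650)(-0.0628) + (0.8251)(0.9980)(0.9816) = 0.8438.
Top-of-atmosphere irradiance = S₀ (d̄/d)² cos θ_z = 1367 × 1.0107 × 0.8438 = 1165.82 W/m².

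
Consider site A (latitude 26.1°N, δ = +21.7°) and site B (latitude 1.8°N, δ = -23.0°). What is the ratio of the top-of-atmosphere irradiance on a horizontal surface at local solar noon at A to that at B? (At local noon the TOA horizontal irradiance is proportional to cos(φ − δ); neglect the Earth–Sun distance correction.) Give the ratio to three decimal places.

1.098

A: cos θ_z = cos(26.1° − (21.7°)) = 0.9971.
B: cos θ_z = cos(1.8° − (-23.0°)) = 0.9078.
Ratio A/B = 0.9971 / 0.9078 = 1.0984.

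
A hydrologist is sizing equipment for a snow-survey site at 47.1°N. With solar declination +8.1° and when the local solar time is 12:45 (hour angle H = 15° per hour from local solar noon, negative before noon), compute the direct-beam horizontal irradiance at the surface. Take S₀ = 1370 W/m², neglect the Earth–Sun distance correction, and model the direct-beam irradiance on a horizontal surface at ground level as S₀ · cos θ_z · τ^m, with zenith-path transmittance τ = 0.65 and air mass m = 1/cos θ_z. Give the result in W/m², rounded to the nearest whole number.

Hour angle H = 15° × (12.75 − 12) = 11.25°.
cos θ_z = sin φ sin δ + cos φ cos δ cos H = (0.7325)(0.1409) + (0.6807)(0.9900)(0.9808) = 0.7642.
Air mass m = 1/cos θ_z = 1/0.7642 = 1.309; τ^m = 0.65^1.309 = 0.5690.
Surface direct beam = 1370 × 0.7642 × 0.5690 = 595.72 W/m².

596 W/m²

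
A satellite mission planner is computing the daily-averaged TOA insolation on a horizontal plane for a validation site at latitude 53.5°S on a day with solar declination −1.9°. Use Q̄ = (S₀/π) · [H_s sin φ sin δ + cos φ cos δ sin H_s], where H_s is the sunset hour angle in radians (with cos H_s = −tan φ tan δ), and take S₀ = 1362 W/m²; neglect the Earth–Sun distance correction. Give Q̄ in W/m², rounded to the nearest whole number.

The sunset hour angle satisfies cos H_s = −tan φ tan δ = -0.0448, giving H_s = 92.57°. In radians, H_s = 1.6157.
H_s sin φ sin δ = 1.6157 × -0.8039 × -0.0332 = 0.0431.
cos φ cos δ sin H_s = 0.5948 × 0.9995 × 0.9990 = 0.5939.
Q̄ = (1362/π) × (0.0431 + 0.5939) = 433.54 × 0.6370 = 276.16 W/m².

276 W/m²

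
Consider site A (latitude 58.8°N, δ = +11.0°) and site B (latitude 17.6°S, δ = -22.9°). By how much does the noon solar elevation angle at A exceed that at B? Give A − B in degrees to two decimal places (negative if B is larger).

A: 90° − |58.8 − (11.0)| = 42.20°.
B: 90° − |-17.6 − (-22.9)| = 84.70°.
A − B = 42.20 − 84.70 = -42.50°.

-42.50°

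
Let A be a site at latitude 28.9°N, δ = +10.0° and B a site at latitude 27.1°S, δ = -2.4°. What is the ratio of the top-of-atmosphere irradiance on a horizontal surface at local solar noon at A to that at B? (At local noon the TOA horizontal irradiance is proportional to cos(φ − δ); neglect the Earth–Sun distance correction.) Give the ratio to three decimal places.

A: cos θ_z = cos(28.9° − (10.0°)) = 0.9461.
B: cos θ_z = cos(-27.1° − (-2.4°)) = 0.9085.
Ratio A/B = 0.9461 / 0.9085 = 1.0414.

1.041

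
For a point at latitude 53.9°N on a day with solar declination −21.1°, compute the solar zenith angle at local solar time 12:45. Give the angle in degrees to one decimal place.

75.6°

Hour angle H = 15° × (12.75 − 12) = 11.25°.
cos θ_z = sin(53.9°) sin(-21.1°) + cos(53.9°) cos(-21.1°) cos(11.25°) = -0.2909 + 0.5391 = 0.2482.
θ_z = arccos(0.2482) = 75.63°.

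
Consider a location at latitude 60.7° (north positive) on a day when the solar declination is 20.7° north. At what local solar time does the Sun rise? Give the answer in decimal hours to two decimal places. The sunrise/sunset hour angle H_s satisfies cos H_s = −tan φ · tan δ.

3.18 h

−tan φ tan δ = −(1.7820)(0.3779) = -0.6734; H_s = arccos(-0.6734) = 132.33°.
Sunrise is at 12 − H_s/15 = 12 − 8.822 = 3.178 h local solar time.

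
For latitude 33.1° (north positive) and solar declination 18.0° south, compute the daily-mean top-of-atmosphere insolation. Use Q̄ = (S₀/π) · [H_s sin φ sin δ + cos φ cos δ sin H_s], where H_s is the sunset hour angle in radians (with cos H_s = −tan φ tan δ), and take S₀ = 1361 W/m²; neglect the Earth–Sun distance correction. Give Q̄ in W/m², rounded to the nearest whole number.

The sunset hour angle satisfies cos H_s = −tan φ tan δ = 0.2118, giving H_s = 77.77°. In radians, H_s = 1.3573.
H_s sin φ sin δ = 1.3573 × 0.5461 × -0.3090 = -0.2290.
cos φ cos δ sin H_s = 0.8377 × 0.9511 × 0.9773 = 0.7787.
Q̄ = (1361/π) × (-0.2290 + 0.7787) = 433.22 × 0.5497 = 238.14 W/m².

238 W/m²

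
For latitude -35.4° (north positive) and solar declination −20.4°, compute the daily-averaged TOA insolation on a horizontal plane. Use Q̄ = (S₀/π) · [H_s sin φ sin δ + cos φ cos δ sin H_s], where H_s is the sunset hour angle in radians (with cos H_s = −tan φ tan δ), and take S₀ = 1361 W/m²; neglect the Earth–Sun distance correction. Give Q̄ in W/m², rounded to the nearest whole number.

480 W/m²

−tan φ tan δ = −(-0.7107)(-0.3719) = -0.2643; H_s = arccos(-0.2643) = 105.33°. In radians, H_s = 1.8384.
H_s sin φ sin δ = 1.8384 × -0.5793 × -0.3486 = 0.3713.
cos φ cos δ sin H_s = 0.8151 × 0.9373 × 0.9644 = 0.7368.
Q̄ = (1361/π) × (0.3713 + 0.7368) = 433.22 × 1.1081 = 480.05 W/m².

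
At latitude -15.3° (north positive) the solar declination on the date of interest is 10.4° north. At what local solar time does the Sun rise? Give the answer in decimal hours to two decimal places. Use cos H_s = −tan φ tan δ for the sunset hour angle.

6.19 h

The sunset hour angle satisfies cos H_s = −tan φ tan δ = 0.0502, giving H_s = 87.12°.
Sunrise is at 12 − H_s/15 = 12 − 5.808 = 6.192 h local solar time.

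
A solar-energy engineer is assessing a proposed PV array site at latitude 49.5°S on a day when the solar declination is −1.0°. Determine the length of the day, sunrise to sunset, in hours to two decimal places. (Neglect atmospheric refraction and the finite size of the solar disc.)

12.16 hours

−tan φ tan δ = −(-1.1708)(-0.0175) = -0.0205; H_s = arccos(-0.0205) = 91.17°.
Day length = 2 H_s / 15° h⁻¹ = 182.34° / 15 = 12.156 h.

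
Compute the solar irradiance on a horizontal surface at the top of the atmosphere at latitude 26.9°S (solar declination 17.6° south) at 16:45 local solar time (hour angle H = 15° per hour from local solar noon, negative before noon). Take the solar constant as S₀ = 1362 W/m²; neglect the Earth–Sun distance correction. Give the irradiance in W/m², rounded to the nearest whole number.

Hour angle H = 15° × (16.75 − 12) = 71.25°.
With φ = -26.9°, δ = -17.6°, H = 71.25°: sin φ sin δ = 0.1368, cos φ cos δ cos H = 0.2732, so cos θ_z = 0.4100.
Top-of-atmosphere irradiance = S₀ cos θ_z = 1362 × 0.4100 = 558.42 W/m².

558 W/m²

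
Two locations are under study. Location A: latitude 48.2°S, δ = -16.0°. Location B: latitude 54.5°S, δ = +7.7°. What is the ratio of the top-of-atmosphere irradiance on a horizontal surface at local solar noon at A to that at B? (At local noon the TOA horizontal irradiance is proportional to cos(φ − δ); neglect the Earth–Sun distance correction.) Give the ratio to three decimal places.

1.814

A: cos θ_z = cos(-48.2° − (-16.0°)) = 0.8462.
B: cos θ_z = cos(-54.5° − (7.7°)) = 0.4664.
Ratio A/B = 0.8462 / 0.4664 = 1.8143.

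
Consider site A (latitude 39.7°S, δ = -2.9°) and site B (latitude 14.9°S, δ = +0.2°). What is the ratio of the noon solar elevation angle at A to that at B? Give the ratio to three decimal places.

0.710

A: 90° − |-39.7 − (-2.9)| = 53.20°.
B: 90° − |-14.9 − (0.2)| = 74.90°.
Ratio A/B = 53.2000 / 74.9000 = 0.7103.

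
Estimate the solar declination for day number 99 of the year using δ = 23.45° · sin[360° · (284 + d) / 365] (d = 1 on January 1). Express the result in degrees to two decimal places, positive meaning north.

+7.15°

360 × (284 + 99) / 365 = 377.753°; sin(377.753°) = 0.3049.
δ = 23.45 × 0.3049 = 7.150° ≈ +7.15°.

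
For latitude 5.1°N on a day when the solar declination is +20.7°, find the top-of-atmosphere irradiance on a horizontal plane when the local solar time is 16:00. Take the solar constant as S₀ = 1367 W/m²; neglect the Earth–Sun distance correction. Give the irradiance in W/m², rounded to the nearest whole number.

680 W/m²

Hour angle H = 15° × (16 − 12) = 60.00°.
cos θ_z = sin φ sin δ + cos φ cos δ cos H = (0.0889)(0.3535) + (0.9960)(0.9354)(0.5000) = 0.4973.
Top-of-atmosphere irradiance = S₀ cos θ_z = 1367 × 0.4973 = 679.81 W/m².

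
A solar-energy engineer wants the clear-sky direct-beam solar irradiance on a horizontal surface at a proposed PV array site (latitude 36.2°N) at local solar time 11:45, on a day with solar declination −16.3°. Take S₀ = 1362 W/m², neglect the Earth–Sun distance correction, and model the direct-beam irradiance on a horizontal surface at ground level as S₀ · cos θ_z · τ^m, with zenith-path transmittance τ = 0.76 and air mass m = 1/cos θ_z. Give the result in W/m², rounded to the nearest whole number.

Hour angle H = 15° × (11.75 − 12) = -3.75°.
With φ = 36.2°, δ = -16.3°, H = -3.75°: sin φ sin δ = -0.1658, cos φ cos δ cos H = 0.7729, so cos θ_z = 0.6071.
Air mass m = 1/cos θ_z = 1/0.6071 = 1.647; τ^m = 0.76^1.647 = 0.6364.
Surface direct beam = 1362 × 0.6071 × 0.6364 = 526.22 W/m².

526 W/m²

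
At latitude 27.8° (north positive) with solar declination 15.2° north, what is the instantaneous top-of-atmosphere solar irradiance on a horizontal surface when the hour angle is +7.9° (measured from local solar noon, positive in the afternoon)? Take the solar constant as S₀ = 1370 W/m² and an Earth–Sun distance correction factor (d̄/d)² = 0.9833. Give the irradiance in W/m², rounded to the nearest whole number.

1304 W/m²

With φ = 27.8°, δ = 15.2°, H = 7.90°: sin φ sin δ = 0.1223, cos φ cos δ cos H = 0.8455, so cos θ_z = 0.9678.
Top-of-atmosphere irradiance = S₀ (d̄/d)² cos θ_z = 1370 × 0.9833 × 0.9678 = 1303.74 W/m².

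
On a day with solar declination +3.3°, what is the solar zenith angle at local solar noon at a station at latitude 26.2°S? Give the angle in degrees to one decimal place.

At local solar noon the hour angle is zero, so the zenith angle is |φ − δ| = |-26.2° − (3.3°)| = 29.5°.

29.5°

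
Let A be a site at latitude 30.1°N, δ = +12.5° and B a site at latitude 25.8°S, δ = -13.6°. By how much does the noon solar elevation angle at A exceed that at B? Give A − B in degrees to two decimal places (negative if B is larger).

-5.40°

A: 90° − |30.1 − (12.5)| = 72.40°.
B: 90° − |-25.8 − (-13.6)| = 77.80°.
A − B = 72.40 − 77.80 = -5.40°.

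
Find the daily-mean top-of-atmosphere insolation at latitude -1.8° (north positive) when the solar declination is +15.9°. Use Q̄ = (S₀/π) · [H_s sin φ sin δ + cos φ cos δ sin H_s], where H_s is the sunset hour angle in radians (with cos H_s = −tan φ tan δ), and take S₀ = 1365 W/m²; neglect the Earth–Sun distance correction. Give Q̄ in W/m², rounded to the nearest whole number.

412 W/m²

cos H_s = −tan(-1.8°) · tan(15.9°) = 0.0090, so H_s = arccos(0.0090) = 89.48°. In radians, H_s = 1.5617.
H_s sin φ sin δ = 1.5617 × -0.0314 × 0.2740 = -0.0134.
cos φ cos δ sin H_s = 0.9995 × 0.9617 × 1.0000 = 0.9612.
Q̄ = (1365/π) × (-0.0134 + 0.9612) = 434.49 × 0.9478 = 411.81 W/m².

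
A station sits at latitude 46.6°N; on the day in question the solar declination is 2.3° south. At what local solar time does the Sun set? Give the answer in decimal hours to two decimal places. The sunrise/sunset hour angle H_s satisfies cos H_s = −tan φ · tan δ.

cos H_s = −tan(46.6°) · tan(-2.3°) = 0.0425, so H_s = arccos(0.0425) = 87.56°.
Sunset is at 12 + H_s/15 = 12 + 5.837 = 17.837 h local solar time.

17.84 h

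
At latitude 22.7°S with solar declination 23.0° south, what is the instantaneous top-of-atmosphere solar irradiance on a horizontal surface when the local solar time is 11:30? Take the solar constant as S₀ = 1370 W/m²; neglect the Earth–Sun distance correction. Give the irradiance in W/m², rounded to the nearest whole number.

Hour angle H = 15° × (11.5 − 12) = -7.50°.
cos θ_z = sin φ sin δ + cos φ cos δ cos H = (-0.3859)(-0.3907) + (0.9225)(0.9205)(0.9914) = 0.9926.
Top-of-atmosphere irradiance = S₀ cos θ_z = 1370 × 0.9926 = 1359.86 W/m².

1360 W/m²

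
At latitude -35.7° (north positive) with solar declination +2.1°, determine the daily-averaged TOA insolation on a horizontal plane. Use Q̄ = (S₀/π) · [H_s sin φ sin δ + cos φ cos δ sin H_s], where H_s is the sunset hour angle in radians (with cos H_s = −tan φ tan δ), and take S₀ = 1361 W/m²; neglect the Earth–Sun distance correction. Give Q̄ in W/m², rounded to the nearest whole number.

The sunset hour angle satisfies cos H_s = −tan φ tan δ = 0.0263, giving H_s = 88.49°. In radians, H_s = 1.5444.
H_s sin φ sin δ = 1.5444 × -0.5835 × 0.0366 = -0.0330.
cos φ cos δ sin H_s = 0.8121 × 0.9993 × 0.9997 = 0.8113.
Q̄ = (1361/π) × (-0.0330 + 0.8113) = 433.22 × 0.7783 = 337.18 W/m².

337 W/m²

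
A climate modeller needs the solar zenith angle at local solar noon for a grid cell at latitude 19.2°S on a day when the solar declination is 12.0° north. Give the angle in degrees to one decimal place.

31.2°

At local solar noon the hour angle is zero, so the zenith angle is |φ − δ| = |-19.2° − (12.0°)| = 31.2°.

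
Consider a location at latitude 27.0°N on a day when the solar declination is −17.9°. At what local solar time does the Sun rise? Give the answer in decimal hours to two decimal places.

cos H_s = −tan(27.0°) · tan(-17.9°) = 0.1646, so H_s = arccos(0.1646) = 80.53°.
Sunrise is at 12 − H_s/15 = 12 − 5.369 = 6.631 h local solar time.

6.63 h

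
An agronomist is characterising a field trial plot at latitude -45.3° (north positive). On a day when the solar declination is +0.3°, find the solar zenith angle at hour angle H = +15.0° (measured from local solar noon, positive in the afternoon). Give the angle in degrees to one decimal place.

47.5°

cos θ_z = sin(-45.3°) sin(0.3°) + cos(-45.3°) cos(0.3°) cos(15.00°) = -0.0037 + 0.6794 = 0.6757.
θ_z = arccos(0.6757) = 47.49°.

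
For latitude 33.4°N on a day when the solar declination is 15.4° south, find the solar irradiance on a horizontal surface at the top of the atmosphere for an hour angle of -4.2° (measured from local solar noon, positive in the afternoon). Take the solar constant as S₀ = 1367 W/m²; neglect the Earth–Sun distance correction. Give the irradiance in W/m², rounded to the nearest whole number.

cos θ_z = sin(33.4°) sin(-15.4°) + cos(33.4°) cos(-15.4°) cos(-4.20°) = -0.1462 + 0.8027 = 0.6565.
Top-of-atmosphere irradiance = S₀ cos θ_z = 1367 × 0.6565 = 897.44 W/m².

897 W/m²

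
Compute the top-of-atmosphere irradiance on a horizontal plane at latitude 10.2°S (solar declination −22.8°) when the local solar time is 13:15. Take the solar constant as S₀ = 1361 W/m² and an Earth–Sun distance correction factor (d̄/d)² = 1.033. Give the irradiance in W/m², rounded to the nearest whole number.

Hour angle H = 15° × (13.25 − 12) = 18.75°.
cos θ_z = sin φ sin δ + cos φ cos δ cos H = (-0.1771)(-0.3875) + (0.9842)(0.9219)(0.9469) = 0.9278.
Top-of-atmosphere irradiance = S₀ (d̄/d)² cos θ_z = 1361 × 1.033 × 0.9278 = 1304.41 W/m².

1304 W/m²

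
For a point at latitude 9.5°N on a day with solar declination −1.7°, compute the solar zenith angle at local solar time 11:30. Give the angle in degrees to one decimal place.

13.5°

Hour angle H = 15° × (11.5 − 12) = -7.50°.
cos θ_z = sin φ sin δ + cos φ cos δ cos H = (0.1650)(-0.0297) + (0.9863)(0.9996)(0.9914) = 0.9725.
θ_z = arccos(0.9725) = 13.47°.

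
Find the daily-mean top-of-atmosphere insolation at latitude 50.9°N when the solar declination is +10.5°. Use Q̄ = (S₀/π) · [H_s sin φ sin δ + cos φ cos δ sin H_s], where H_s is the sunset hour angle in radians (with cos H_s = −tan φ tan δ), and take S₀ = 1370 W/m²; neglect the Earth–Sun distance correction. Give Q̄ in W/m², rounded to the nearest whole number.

cos H_s = −tan(50.9°) · tan(10.5°) = -0.2281, so H_s = arccos(-0.2281) = 103.19°. In radians, H_s = 1.8010.
H_s sin φ sin δ = 1.8010 × 0.7760 × 0.1822 = 0.2546.
cos φ cos δ sin H_s = 0.6307 × 0.9833 × 0.9736 = 0.6038.
Q̄ = (1370/π) × (0.2546 + 0.6038) = 436.08 × 0.8584 = 374.33 W/m².

374 W/m²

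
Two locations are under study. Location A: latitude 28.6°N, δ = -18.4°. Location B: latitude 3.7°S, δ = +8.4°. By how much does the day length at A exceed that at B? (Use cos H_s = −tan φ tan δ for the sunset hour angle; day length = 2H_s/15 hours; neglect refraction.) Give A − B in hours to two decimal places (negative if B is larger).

A: H_s = arccos(−tan 28.6° · tan -18.4°) = 79.55°, so 2H_s/15 = 10.6067 h.
B: H_s = arccos(−tan -3.7° · tan 8.4°) = 89.45°, so 2H_s/15 = 11.9267 h.
A − B = 10.6067 − 11.9267 = -1.3200 h.

-1.32 h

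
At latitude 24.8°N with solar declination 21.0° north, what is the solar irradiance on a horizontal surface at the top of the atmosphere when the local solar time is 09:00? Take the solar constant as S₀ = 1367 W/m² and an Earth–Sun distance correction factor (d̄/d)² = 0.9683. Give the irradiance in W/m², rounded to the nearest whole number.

Hour angle H = 15° × (9 − 12) = -45.00°.
With φ = 24.8°, δ = 21.0°, H = -45.00°: sin φ sin δ = 0.1503, cos φ cos δ cos H = 0.5993, so cos θ_z = 0.7496.
Top-of-atmosphere irradiance = S₀ (d̄/d)² cos θ_z = 1367 × 0.9683 × 0.7496 = 992.22 W/m².

992 W/m²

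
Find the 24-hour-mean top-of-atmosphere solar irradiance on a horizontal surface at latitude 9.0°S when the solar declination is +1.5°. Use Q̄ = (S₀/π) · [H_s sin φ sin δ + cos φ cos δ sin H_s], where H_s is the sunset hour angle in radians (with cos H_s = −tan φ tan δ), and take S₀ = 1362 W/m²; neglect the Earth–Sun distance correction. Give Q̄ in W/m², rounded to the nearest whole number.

425 W/m²

cos H_s = −tan(-9.0°) · tan(1.5°) = 0.0041, so H_s = arccos(0.0041) = 89.77°. In radians, H_s = 1.5668.
H_s sin φ sin δ = 1.5668 × -0.1564 × 0.0262 = -0.0064.
cos φ cos δ sin H_s = 0.9877 × 0.9997 × 1.0000 = 0.9874.
Q̄ = (1362/π) × (-0.0064 + 0.9874) = 433.54 × 0.9810 = 425.30 W/m².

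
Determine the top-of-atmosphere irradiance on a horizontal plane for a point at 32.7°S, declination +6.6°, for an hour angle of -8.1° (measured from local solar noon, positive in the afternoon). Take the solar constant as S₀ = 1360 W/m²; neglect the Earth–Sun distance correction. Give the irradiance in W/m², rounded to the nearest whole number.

1041 W/m²

cos θ_z = sin(-32.7°) sin(6.6°) + cos(-32.7°) cos(6.6°) cos(-8.10°) = -0.0621 + 0.8276 = 0.7655.
Top-of-atmosphere irradiance = S₀ cos θ_z = 1360 × 0.7655 = 1041.08 W/m².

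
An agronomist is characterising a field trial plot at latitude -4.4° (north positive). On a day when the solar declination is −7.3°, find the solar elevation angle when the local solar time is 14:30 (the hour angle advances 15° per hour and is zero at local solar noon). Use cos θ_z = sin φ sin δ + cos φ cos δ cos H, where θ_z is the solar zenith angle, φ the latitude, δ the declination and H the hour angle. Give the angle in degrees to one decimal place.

52.6°

Hour angle H = 15° × (14.5 − 12) = 37.50°.
cos θ_z = sin φ sin δ + cos φ cos δ cos H = (-0.0767)(-0.1271) + (0.9971)(0.9919)(0.7934) = 0.7944.
θ_z = arccos(0.7944) = 37.40°, so the elevation is 90° − 37.40° = 52.60°.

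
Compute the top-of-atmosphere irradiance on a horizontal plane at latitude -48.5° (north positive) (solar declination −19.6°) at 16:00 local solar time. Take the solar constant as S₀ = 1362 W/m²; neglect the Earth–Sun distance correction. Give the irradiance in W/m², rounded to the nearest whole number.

Hour angle H = 15° × (16 − 12) = 60.00°.
cos θ_z = sin φ sin δ + cos φ cos δ cos H = (-0.7490)(-0.3355) + (0.6626)(0.9421)(0.5000) = 0.5634.
Top-of-atmosphere irradiance = S₀ cos θ_z = 1362 × 0.5634 = 767.35 W/m².

767 W/m²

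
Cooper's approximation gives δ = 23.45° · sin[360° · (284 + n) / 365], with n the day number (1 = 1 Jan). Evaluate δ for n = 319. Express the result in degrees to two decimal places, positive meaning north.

-19.15°

360 × (284 + 319) / 365 = 594.740°; sin(594.740°) = -0.8165.
δ = 23.45 × -0.8165 = -19.147° ≈ -19.15°.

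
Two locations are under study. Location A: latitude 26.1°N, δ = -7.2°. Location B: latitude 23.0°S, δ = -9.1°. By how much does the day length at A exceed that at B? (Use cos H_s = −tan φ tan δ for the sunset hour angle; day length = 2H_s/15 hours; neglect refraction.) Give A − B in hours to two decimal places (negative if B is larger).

-0.99 h

A: H_s = arccos(−tan 26.1° · tan -7.2°) = 86.45°, so 2H_s/15 = 11.5267 h.
B: H_s = arccos(−tan -23.0° · tan -9.1°) = 93.90°, so 2H_s/15 = 12.5200 h.
A − B = 11.5267 − 12.5200 = -0.9933 h.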